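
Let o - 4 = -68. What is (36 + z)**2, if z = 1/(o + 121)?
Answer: 4214809/3249 ≈ 1297.3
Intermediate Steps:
o = -64 (o = 4 - 68 = -64)
z = 1/57 (z = 1/(-64 + 121) = 1/57 ≈ 0.017544)
(36 + z)**2 = (36 + 1/57)**2 = (2053/57)**2 = 4214809/3249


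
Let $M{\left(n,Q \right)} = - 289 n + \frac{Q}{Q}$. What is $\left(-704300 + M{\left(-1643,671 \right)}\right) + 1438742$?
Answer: $1209270$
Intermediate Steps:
$M{\left(n,Q \right)} = 1 - 289 n$ ($M{\left(n,Q \right)} = - 289 n + 1 = 1 - 289 n$)
$\left(-704300 + M{\left(-1643,671 \right)}\right) + 1438742 = \left(-704300 + \left(1 - -474827\right)\right) + 1438742 = \left(-704300 + \left(1 + 474827\right)\right) + 1438742 = \left(-704300 + 474828\right) + 1438742 = -229472 + 1438742 = 1209270$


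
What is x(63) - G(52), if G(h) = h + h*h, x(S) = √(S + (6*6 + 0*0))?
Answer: -2756 + 3*√11 ≈ -2746.1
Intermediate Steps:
x(S) = √(36 + S) (x(S) = √(S + (36 + 0)) = √(S + 36) = √(36 + S))
G(h) = h + h²
x(63) - G(52) = √(36 + 63) - 52*(1 + 52) = √99 - 52*53 = 3*√11 - 1*2756 = 3*√11 - 2756 = -2756 + 3*√11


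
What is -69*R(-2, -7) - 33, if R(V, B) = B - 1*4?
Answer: 726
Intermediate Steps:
R(V, B) = -4 + B (R(V, B) = B - 4 = -4 + B)
-69*R(-2, -7) - 33 = -69*(-4 - 7) - 33 = -69*(-11) - 33 = 759 - 33 = 726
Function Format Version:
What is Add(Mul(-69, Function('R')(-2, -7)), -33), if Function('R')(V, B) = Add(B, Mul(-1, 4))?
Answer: 726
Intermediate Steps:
Function('R')(V, B) = Add(-4, B) (Function('R')(V, B) = Add(B, -4) = Add(-4, B))
Add(Mul(-69, Function('R')(-2, -7)), -33) = Add(Mul(-69, Add(-4, -7)), -33) = Add(Mul(-69, -11), -33) = Add(759, -33) = 726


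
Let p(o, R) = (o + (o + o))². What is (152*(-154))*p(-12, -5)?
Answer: -30336768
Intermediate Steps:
p(o, R) = 9*o² (p(o, R) = (o + 2*o)² = (3*o)² = 9*o²)
(152*(-154))*p(-12, -5) = (152*(-154))*(9*(-12)²) = -210672*144 = -23408*1296 = -30336768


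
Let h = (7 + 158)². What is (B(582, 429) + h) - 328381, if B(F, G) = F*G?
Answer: -51478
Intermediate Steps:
h = 27225 (h = 165² = 27225)
(B(582, 429) + h) - 328381 = (582*429 + 27225) - 328381 = (249678 + 27225) - 328381 = 276903 - 328381 = -51478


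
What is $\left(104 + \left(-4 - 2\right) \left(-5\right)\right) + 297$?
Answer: $431$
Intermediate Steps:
$\left(104 + \left(-4 - 2\right) \left(-5\right)\right) + 297 = \left(104 - -30\right) + 297 = \left(104 + 30\right) + 297 = 134 + 297 = 431$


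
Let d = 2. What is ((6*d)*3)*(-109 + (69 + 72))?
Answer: 1152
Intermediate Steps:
((6*d)*3)*(-109 + (69 + 72)) = ((6*2)*3)*(-109 + (69 + 72)) = (12*3)*(-109 + 141) = 36*32 = 1152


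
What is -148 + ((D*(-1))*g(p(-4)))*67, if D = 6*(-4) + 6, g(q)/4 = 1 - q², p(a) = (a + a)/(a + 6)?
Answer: -72508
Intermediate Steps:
p(a) = 2*a/(6 + a) (p(a) = (2*a)/(6 + a) = 2*a/(6 + a))
g(q) = 4 - 4*q² (g(q) = 4*(1 - q²) = 4 - 4*q²)
D = -18 (D = -24 + 6 = -18)
-148 + ((D*(-1))*g(p(-4)))*67 = -148 + ((-18*(-1))*(4 - 4*64/(6 - 4)²))*67 = -148 + (18*(4 - 4*(2*(-4)/2)²))*67 = -148 + (18*(4 - 4*(2*(-4)*(½))²))*67 = -148 + (18*(4 - 4*(-4)²))*67 = -148 + (18*(4 - 4*16))*67 = -148 + (18*(4 - 64))*67 = -148 + (18*(-60))*67 = -148 - 1080*67 = -148 - 72360 = -72508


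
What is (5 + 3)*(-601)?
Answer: -4808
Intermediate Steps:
(5 + 3)*(-601) = 8*(-601) = -4808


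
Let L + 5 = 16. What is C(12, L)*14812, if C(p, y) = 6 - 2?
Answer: 59248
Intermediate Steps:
L = 11 (L = -5 + 16 = 11)
C(p, y) = 4
C(12, L)*14812 = 4*14812 = 59248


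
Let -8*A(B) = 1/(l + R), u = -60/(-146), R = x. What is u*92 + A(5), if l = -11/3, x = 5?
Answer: 88101/2336 ≈ 37.714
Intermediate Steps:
R = 5
u = 30/73 (u = -60*(-1/146) = 30/73 ≈ 0.41096)
l = -11/3 (l = -11*1/3 = -11/3 ≈ -3.6667)
A(B) = -3/32 (A(B) = -1/(8*(-11/3 + 5)) = -1/(8*4/3) = -1/8*3/4 = -3/32)
u*92 + A(5) = (30/73)*92 - 3/32 = 2760/73 - 3/32 = 88101/2336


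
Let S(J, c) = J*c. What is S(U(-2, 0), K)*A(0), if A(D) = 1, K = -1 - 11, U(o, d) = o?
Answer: 24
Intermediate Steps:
K = -12
S(U(-2, 0), K)*A(0) = -2*(-12)*1 = 24*1 = 24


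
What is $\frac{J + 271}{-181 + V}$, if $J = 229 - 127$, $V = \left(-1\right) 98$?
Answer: $- \frac{373}{279} \approx -1.3369$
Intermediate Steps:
$V = -98$
$J = 102$ ($J = 229 - 127 = 102$)
$\frac{J + 271}{-181 + V} = \frac{102 + 271}{-181 - 98} = \frac{373}{-279} = 373 \left(- \frac{1}{279}\right) = - \frac{373}{279}$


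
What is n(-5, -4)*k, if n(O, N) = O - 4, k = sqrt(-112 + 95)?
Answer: -9*I*sqrt(17) ≈ -37.108*I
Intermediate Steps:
k = I*sqrt(17) (k = sqrt(-17) = I*sqrt(17) ≈ 4.1231*I)
n(O, N) = -4 + O
n(-5, -4)*k = (-4 - 5)*(I*sqrt(17)) = -9*I*sqrt(17)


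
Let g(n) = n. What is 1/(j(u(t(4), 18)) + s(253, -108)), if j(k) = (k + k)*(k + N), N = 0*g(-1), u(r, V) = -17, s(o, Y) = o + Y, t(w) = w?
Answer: 1/723 ≈ 0.0013831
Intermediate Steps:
s(o, Y) = Y + o
N = 0 (N = 0*(-1) = 0)
j(k) = 2*k² (j(k) = (k + k)*(k + 0) = (2*k)*k = 2*k²)
1/(j(u(t(4), 18)) + s(253, -108)) = 1/(2*(-17)² + (-108 + 253)) = 1/(2*289 + 145) = 1/(578 + 145) = 1/723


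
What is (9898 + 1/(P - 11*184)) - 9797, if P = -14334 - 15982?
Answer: 3266339/32340 ≈ 101.00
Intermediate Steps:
P = -30316
(9898 + 1/(P - 11*184)) - 9797 = (9898 + 1/(-30316 - 11*184)) - 9797 = (9898 + 1/(-30316 - 2024)) - 9797 = (9898 + 1/(-32340)) - 9797 = (9898 - 1/32340) - 9797 = 320101319/32340 - 9797 = 3266339/32340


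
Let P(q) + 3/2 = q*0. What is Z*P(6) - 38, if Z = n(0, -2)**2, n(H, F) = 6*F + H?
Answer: -254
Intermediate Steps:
n(H, F) = H + 6*F
P(q) = -3/2 (P(q) = -3/2 + q*0 = -3/2 + 0 = -3/2)
Z = 144 (Z = (0 + 6*(-2))**2 = (0 - 12)**2 = (-12)**2 = 144)
Z*P(6) - 38 = 144*(-3/2) - 38 = -216 - 38 = -254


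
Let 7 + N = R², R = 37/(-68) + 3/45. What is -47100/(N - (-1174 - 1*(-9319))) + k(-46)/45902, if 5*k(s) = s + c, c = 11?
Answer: 2249268993954583/389299618870162 ≈ 5.7777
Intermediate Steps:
k(s) = 11/5 + s/5 (k(s) = (s + 11)/5 = (11 + s)/5 = 11/5 + s/5)
R = -487/1020 (R = 37*(-1/68) + 3*(1/45) = -37/68 + 1/15 = -487/1020 ≈ -0.47745)
N = -7045631/1040400 (N = -7 + (-487/1020)² = -7 + 237169/1040400 = -7045631/1040400 ≈ -6.7720)
-47100/(N - (-1174 - 1*(-9319))) + k(-46)/45902 = -47100/(-7045631/1040400 - (-1174 - 1*(-9319))) + (11/5 + (⅕)*(-46))/45902 = -47100/(-7045631/1040400 - (-1174 + 9319)) + (11/5 - 46/5)*(1/45902) = -47100/(-7045631/1040400 - 1*8145) - 7*1/45902 = -47100/(-7045631/1040400 - 8145) - 7/45902 = -47100/(-8481103631/1040400) - 7/45902 = -47100*(-1040400/8481103631) - 7/45902 = 49002840000/8481103631 - 7/45902 = 2249268993954583/389299618870162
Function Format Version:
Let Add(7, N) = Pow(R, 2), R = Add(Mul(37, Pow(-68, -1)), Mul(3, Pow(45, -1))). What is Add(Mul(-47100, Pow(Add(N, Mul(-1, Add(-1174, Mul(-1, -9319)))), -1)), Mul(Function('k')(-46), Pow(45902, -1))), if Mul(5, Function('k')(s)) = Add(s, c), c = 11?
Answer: Rational(2249268993954583, 389299618870162) ≈ 5.7777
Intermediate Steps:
Function('k')(s) = Add(Rational(11, 5), Mul(Rational(1, 5), s)) (Function('k')(s) = Mul(Rational(1, 5), Add(s, 11)) = Mul(Rational(1, 5), Add(11, s)) = Add(Rational(11, 5), Mul(Rational(1, 5), s)))
R = Rational(-487, 1020) (R = Add(Mul(37, Rational(-1, 68)), Mul(3, Rational(1, 45))) = Add(Rational(-37, 68), Rational(1, 15)) = Rational(-487, 1020) ≈ -0.47745)
N = Rational(-7045631, 1040400) (N = Add(-7, Pow(Rational(-487, 1020), 2)) = Add(-7, Rational(237169, 1040400)) = Rational(-7045631, 1040400) ≈ -6.7720)
Add(Mul(-47100, Pow(Add(N, Mul(-1, Add(-1174, Mul(-1, -9319)))), -1)), Mul(Function('k')(-46), Pow(45902, -1))) = Add(Mul(-47100, Pow(Add(Rational(-7045631, 1040400), Mul(-1, Add(-1174, Mul(-1, -9319)))), -1)), Mul(Add(Rational(11, 5), Mul(Rational(1, 5), -46)), Pow(45902, -1))) = Add(Mul(-47100, Pow(Add(Rational(-7045631, 1040400), Mul(-1, Add(-1174, 9319))), -1)), Mul(Add(Rational(11, 5), Rational(-46, 5)), Rational(1, 45902))) = Add(Mul(-47100, Pow(Add(Rational(-7045631, 1040400), Mul(-1, 8145)), -1)), Mul(-7, Rational(1, 45902))) = Add(Mul(-47100, Pow(Add(Rational(-7045631, 1040400), -8145), -1)), Rational(-7, 45902)) = Add(Mul(-47100, Pow(Rational(-8481103631, 1040400), -1)), Rational(-7, 45902)) = Add(Mul(-47100, Rational(-1040400, 8481103631)), Rational(-7, 45902)) = Add(Rational(49002840000, 8481103631), Rational(-7, 45902)) = Rational(2249268993954583, 389299618870162)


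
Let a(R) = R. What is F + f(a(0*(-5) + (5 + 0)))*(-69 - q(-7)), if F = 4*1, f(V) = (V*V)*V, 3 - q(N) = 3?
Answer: -8621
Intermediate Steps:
q(N) = 0 (q(N) = 3 - 1*3 = 3 - 3 = 0)
f(V) = V³ (f(V) = V²*V = V³)
F = 4
F + f(a(0*(-5) + (5 + 0)))*(-69 - q(-7)) = 4 + (0*(-5) + (5 + 0))³*(-69 - 1*0) = 4 + (0 + 5)³*(-69 + 0) = 4 + 5³*(-69) = 4 + 125*(-69) = 4 - 8625 = -8621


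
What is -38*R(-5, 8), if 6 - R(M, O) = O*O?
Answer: 2204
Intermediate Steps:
R(M, O) = 6 - O² (R(M, O) = 6 - O*O = 6 - O²)
-38*R(-5, 8) = -38*(6 - 1*8²) = -38*(6 - 1*64) = -38*(6 - 64) = -38*(-58) = 2204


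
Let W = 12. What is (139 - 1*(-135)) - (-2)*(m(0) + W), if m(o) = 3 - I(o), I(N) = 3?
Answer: 298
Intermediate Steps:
m(o) = 0 (m(o) = 3 - 1*3 = 3 - 3 = 0)
(139 - 1*(-135)) - (-2)*(m(0) + W) = (139 - 1*(-135)) - (-2)*(0 + 12) = (139 + 135) - (-2)*12 = 274 - 1*(-24) = 274 + 24 = 298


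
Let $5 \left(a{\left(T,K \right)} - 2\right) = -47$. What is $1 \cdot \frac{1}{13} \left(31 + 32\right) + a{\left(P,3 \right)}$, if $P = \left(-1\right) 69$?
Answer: $- \frac{166}{65} \approx -2.5538$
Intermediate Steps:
$P = -69$
$a{\left(T,K \right)} = - \frac{37}{5}$ ($a{\left(T,K \right)} = 2 + \frac{1}{5} \left(-47\right) = 2 - \frac{47}{5} = - \frac{37}{5}$)
$1 \cdot \frac{1}{13} \left(31 + 32\right) + a{\left(P,3 \right)} = 1 \cdot \frac{1}{13} \left(31 + 32\right) - \frac{37}{5} = 1 \cdot \frac{1}{13} \cdot 63 - \frac{37}{5} = \frac{1}{13} \cdot 63 - \frac{37}{5} = \frac{63}{13} - \frac{37}{5} = - \frac{166}{65}$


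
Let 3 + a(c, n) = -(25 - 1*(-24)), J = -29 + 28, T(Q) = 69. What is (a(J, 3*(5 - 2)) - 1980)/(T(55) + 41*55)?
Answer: -508/581 ≈ -0.87435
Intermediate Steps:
J = -1
a(c, n) = -52 (a(c, n) = -3 - (25 - 1*(-24)) = -3 - (25 + 24) = -3 - 1*49 = -3 - 49 = -52)
(a(J, 3*(5 - 2)) - 1980)/(T(55) + 41*55) = (-52 - 1980)/(69 + 41*55) = -2032/(69 + 2255) = -2032/2324 = -2032*1/2324 = -508/581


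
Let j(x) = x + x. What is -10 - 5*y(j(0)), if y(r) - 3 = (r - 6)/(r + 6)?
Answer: -20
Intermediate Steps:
j(x) = 2*x
y(r) = 3 + (-6 + r)/(6 + r) (y(r) = 3 + (r - 6)/(r + 6) = 3 + (-6 + r)/(6 + r))
-10 - 5*y(j(0)) = -10 - 20*(3 + 2*0)/(6 + 2*0) = -10 - 20*(3 + 0)/(6 + 0) = -10 - 20*3/6 = -10 - 5*2 = -10 - 10 = -20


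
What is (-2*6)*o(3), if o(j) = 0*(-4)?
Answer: 0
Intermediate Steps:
o(j) = 0
(-2*6)*o(3) = -2*6*0 = -12*0 = 0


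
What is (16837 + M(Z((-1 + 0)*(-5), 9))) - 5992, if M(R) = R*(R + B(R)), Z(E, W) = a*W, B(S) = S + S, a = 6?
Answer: 19593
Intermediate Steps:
B(S) = 2*S
Z(E, W) = 6*W
M(R) = 3*R² (M(R) = R*(R + 2*R) = R*(3*R) = 3*R²)
(16837 + M(Z((-1 + 0)*(-5), 9))) - 5992 = (16837 + 3*(6*9)²) - 5992 = (16837 + 3*54²) - 5992 = (16837 + 3*2916) - 5992 = (16837 + 8748) - 5992 = 25585 - 5992 = 19593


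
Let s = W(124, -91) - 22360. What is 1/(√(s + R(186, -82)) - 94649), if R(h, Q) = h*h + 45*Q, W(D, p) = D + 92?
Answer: -94649/8958424439 - √8762/8958424439 ≈ -1.0576e-5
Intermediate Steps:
W(D, p) = 92 + D
R(h, Q) = h² + 45*Q
s = -22144 (s = (92 + 124) - 22360 = 216 - 22360 = -22144)
1/(√(s + R(186, -82)) - 94649) = 1/(√(-22144 + (186² + 45*(-82))) - 94649) = 1/(√(-22144 + (34596 - 3690)) - 94649) = 1/(√(-22144 + 30906) - 94649) = 1/(√8762 - 94649) = 1/(-94649 + √8762)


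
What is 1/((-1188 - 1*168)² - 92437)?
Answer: 1/1746299 ≈ 5.7264e-7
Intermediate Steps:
1/((-1188 - 1*168)² - 92437) = 1/((-1188 - 168)² - 92437) = 1/((-1356)² - 92437) = 1/(1838736 - 92437) = 1/1746299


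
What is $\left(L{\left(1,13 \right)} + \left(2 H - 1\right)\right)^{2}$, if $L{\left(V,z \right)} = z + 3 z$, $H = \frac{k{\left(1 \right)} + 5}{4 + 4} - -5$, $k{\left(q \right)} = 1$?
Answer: $\frac{15625}{4} \approx 3906.3$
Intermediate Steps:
$H = \frac{23}{4}$ ($H = \frac{1 + 5}{4 + 4} - -5 = \frac{6}{8} + 5 = 6 \cdot \frac{1}{8} + 5 = \frac{3}{4} + 5 = \frac{23}{4} \approx 5.75$)
$L{\left(V,z \right)} = 4 z$
$\left(L{\left(1,13 \right)} + \left(2 H - 1\right)\right)^{2} = \left(4 \cdot 13 + \left(2 \cdot \frac{23}{4} - 1\right)\right)^{2} = \left(52 + \left(\frac{23}{2} - 1\right)\right)^{2} = \left(52 + \frac{21}{2}\right)^{2} = \left(\frac{125}{2}\right)^{2} = \frac{15625}{4}$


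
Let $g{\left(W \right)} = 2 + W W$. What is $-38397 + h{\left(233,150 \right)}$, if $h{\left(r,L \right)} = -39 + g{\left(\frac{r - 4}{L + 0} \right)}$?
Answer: $- \frac{864712559}{22500} \approx -38432.0$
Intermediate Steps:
$g{\left(W \right)} = 2 + W^{2}$
$h{\left(r,L \right)} = -37 + \frac{\left(-4 + r\right)^{2}}{L^{2}}$ ($h{\left(r,L \right)} = -39 + \left(2 + \left(\frac{r - 4}{L + 0}\right)^{2}\right) = -39 + \left(2 + \left(\frac{-4 + r}{L}\right)^{2}\right) = -39 + \left(2 + \frac{\left(-4 + r\right)^{2}}{L^{2}}\right) = -37 + \frac{\left(-4 + r\right)^{2}}{L^{2}}$)
$-38397 + h{\left(233,150 \right)} = -38397 - \left(37 - \frac{\left(-4 + 233\right)^{2}}{22500}\right) = -38397 - \left(37 - \frac{229^{2}}{22500}\right) = -38397 + \left(-37 + \frac{1}{22500} \cdot 52441\right) = -38397 + \left(-37 + \frac{52441}{22500}\right) = -38397 - \frac{780059}{22500} = - \frac{864712559}{22500}$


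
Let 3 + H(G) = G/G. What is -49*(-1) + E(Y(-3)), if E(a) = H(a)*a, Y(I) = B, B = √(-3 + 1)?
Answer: 49 - 2*I*√2 ≈ 49.0 - 2.8284*I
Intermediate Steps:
B = I*√2 (B = √(-2) = I*√2 ≈ 1.4142*I)
Y(I) = I*√2
H(G) = -2 (H(G) = -3 + G/G = -3 + 1 = -2)
E(a) = -2*a
-49*(-1) + E(Y(-3)) = -49*(-1) - 2*I*√2 = 49 - 2*I*√2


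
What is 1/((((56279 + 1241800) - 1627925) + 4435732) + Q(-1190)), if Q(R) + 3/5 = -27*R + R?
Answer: 5/20684127 ≈ 2.4173e-7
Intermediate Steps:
Q(R) = -⅗ - 26*R (Q(R) = -⅗ + (-27*R + R) = -⅗ - 26*R)
1/((((56279 + 1241800) - 1627925) + 4435732) + Q(-1190)) = 1/((((56279 + 1241800) - 1627925) + 4435732) + (-⅗ - 26*(-1190))) = 1/(((1298079 - 1627925) + 4435732) + (-⅗ + 30940)) = 1/((-329846 + 4435732) + 154697/5) = 1/(4105886 + 154697/5) = 1/(20684127/5) = 5/20684127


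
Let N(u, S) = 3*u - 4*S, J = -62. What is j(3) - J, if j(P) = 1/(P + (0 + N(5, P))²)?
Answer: 745/12 ≈ 62.083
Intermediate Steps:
N(u, S) = -4*S + 3*u
j(P) = 1/(P + (15 - 4*P)²) (j(P) = 1/(P + (0 + (-4*P + 3*5))²) = 1/(P + (0 + (-4*P + 15))²) = 1/(P + (0 + (15 - 4*P))²) = 1/(P + (15 - 4*P)²))
j(3) - J = 1/(3 + (-15 + 4*3)²) - 1*(-62) = 1/(3 + (-15 + 12)²) + 62 = 1/(3 + (-3)²) + 62 = 1/(3 + 9) + 62 = 1/12 + 62 = 745/12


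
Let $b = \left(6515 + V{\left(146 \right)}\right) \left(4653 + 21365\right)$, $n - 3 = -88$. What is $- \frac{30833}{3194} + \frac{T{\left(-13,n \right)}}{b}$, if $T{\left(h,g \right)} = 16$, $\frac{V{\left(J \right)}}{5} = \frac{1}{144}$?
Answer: $- \frac{376304073078517}{38981455621090} \approx -9.6534$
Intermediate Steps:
$n = -85$ ($n = 3 - 88 = -85$)
$V{\left(J \right)} = \frac{5}{144}$
$b = \frac{12204588485}{72}$ ($b = \left(6515 + \frac{5}{144}\right) \left(4653 + 21365\right) = \frac{938165}{144} \cdot 26018 = \frac{12204588485}{72} \approx 1.6951 \cdot 10^{8}$)
$- \frac{30833}{3194} + \frac{T{\left(-13,n \right)}}{b} = - \frac{30833}{3194} + \frac{16}{\frac{12204588485}{72}} = \left(-30833\right) \frac{1}{3194} + 16 \cdot \frac{72}{12204588485} = - \frac{30833}{3194} + \frac{1152}{12204588485} = - \frac{376304073078517}{38981455621090}$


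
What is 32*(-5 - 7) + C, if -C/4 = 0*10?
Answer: -384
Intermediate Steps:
C = 0 (C = -0*10 = -4*0 = 0)
32*(-5 - 7) + C = 32*(-5 - 7) + 0 = 32*(-12) + 0 = -384 + 0 = -384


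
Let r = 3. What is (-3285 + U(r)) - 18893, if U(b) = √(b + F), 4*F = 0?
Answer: -22178 + √3 ≈ -22176.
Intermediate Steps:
F = 0 (F = (¼)*0 = 0)
U(b) = √b (U(b) = √(b + 0) = √b)
(-3285 + U(r)) - 18893 = (-3285 + √3) - 18893 = -22178 + √3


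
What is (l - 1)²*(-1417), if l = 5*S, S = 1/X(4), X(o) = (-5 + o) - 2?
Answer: -90688/9 ≈ -10076.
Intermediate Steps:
X(o) = -7 + o
S = -⅓ (S = 1/(-7 + 4) = 1/(-3) = -⅓ ≈ -0.33333)
l = -5/3 (l = 5*(-⅓) = -5/3 ≈ -1.6667)
(l - 1)²*(-1417) = (-5/3 - 1)²*(-1417) = (-8/3)²*(-1417) = (64/9)*(-1417) = -90688/9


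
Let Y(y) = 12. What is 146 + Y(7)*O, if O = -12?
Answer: 2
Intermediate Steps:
146 + Y(7)*O = 146 + 12*(-12) = 146 - 144 = 2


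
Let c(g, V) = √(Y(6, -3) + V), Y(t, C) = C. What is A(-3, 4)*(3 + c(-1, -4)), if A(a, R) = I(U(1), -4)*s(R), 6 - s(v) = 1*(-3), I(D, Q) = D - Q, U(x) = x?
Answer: 135 + 45*I*√7 ≈ 135.0 + 119.06*I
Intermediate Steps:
s(v) = 9 (s(v) = 6 - (-3) = 6 - 1*(-3) = 6 + 3 = 9)
c(g, V) = √(-3 + V)
A(a, R) = 45 (A(a, R) = (1 - 1*(-4))*9 = (1 + 4)*9 = 5*9 = 45)
A(-3, 4)*(3 + c(-1, -4)) = 45*(3 + √(-3 - 4)) = 45*(3 + √(-7)) = 45*(3 + I*√7) = 135 + 45*I*√7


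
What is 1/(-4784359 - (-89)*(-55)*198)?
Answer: -1/5753569 ≈ -1.7381e-7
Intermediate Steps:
1/(-4784359 - (-89)*(-55)*198) = 1/(-4784359 - 89*55*198) = 1/(-4784359 - 4895*198) = 1/(-4784359 - 969210) = 1/(-5753569) = -1/5753569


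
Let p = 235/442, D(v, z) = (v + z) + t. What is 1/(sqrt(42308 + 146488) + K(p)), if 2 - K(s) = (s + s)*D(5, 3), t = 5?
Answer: 1139/18173881 + 578*sqrt(47199)/54521643 ≈ 0.0023658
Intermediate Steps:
D(v, z) = 5 + v + z (D(v, z) = (v + z) + 5 = 5 + v + z)
p = 235/442 (p = 235*(1/442) = 235/442 ≈ 0.53167)
K(s) = 2 - 26*s (K(s) = 2 - (s + s)*(5 + 5 + 3) = 2 - 2*s*13 = 2 - 26*s)
1/(sqrt(42308 + 146488) + K(p)) = 1/(sqrt(42308 + 146488) + (2 - 26*235/442)) = 1/(sqrt(188796) + (2 - 235/17)) = 1/(2*sqrt(47199) - 201/17) = 1/(-201/17 + 2*sqrt(47199))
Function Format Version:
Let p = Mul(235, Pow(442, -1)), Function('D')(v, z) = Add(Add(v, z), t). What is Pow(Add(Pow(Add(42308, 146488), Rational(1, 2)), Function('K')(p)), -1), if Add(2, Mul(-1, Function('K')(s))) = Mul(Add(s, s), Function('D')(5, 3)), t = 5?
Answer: Add(Rational(1139, 18173881), Mul(Rational(578, 54521643), Pow(47199, Rational(1, 2)))) ≈ 0.0023658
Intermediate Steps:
Function('D')(v, z) = Add(5, v, z) (Function('D')(v, z) = Add(Add(v, z), 5) = Add(5, v, z))
p = Rational(235, 442) (p = Mul(235, Rational(1, 442)) = Rational(235, 442) ≈ 0.53167)
Function('K')(s) = Add(2, Mul(-26, s)) (Function('K')(s) = Add(2, Mul(-1, Mul(Add(s, s), Add(5, 5, 3)))) = Add(2, Mul(-1, Mul(Mul(2, s), 13))) = Add(2, Mul(-1, Mul(26, s))) = Add(2, Mul(-26, s)))
Pow(Add(Pow(Add(42308, 146488), Rational(1, 2)), Function('K')(p)), -1) = Pow(Add(Pow(Add(42308, 146488), Rational(1, 2)), Add(2, Mul(-26, Rational(235, 442)))), -1) = Pow(Add(Pow(188796, Rational(1, 2)), Add(2, Rational(-235, 17))), -1) = Pow(Add(Mul(2, Pow(47199, Rational(1, 2))), Rational(-201, 17)), -1) = Pow(Add(Rational(-201, 17), Mul(2, Pow(47199, Rational(1, 2)))), -1)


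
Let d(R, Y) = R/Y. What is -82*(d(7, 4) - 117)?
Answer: 18901/2 ≈ 9450.5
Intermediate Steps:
-82*(d(7, 4) - 117) = -82*(7/4 - 117) = -82*(-461/4) = 18901/2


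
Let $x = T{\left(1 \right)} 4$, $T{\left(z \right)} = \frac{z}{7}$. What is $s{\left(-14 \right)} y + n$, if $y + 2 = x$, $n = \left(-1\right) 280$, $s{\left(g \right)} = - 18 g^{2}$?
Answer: $4760$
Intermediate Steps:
$T{\left(z \right)} = \frac{z}{7}$ ($T{\left(z \right)} = z \frac{1}{7} = \frac{z}{7}$)
$n = -280$
$x = \frac{4}{7}$ ($x = \frac{1}{7} \cdot 1 \cdot 4 = \frac{1}{7} \cdot 4 = \frac{4}{7} \approx 0.57143$)
$y = - \frac{10}{7}$ ($y = -2 + \frac{4}{7} = - \frac{10}{7} \approx -1.4286$)
$s{\left(-14 \right)} y + n = - 18 \left(-14\right)^{2} \left(- \frac{10}{7}\right) - 280 = \left(-18\right) 196 \left(- \frac{10}{7}\right) - 280 = \left(-3528\right) \left(- \frac{10}{7}\right) - 280 = 5040 - 280 = 4760$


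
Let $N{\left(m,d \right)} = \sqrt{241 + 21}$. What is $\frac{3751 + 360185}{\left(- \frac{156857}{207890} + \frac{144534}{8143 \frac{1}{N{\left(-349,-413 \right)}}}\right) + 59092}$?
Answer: $\frac{23694299687668346247590080}{3847084602762691104929721} - \frac{7117153302313801427200 \sqrt{262}}{3847084602762691104929721} \approx 6.1291$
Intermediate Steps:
$N{\left(m,d \right)} = \sqrt{262}$
$\frac{3751 + 360185}{\left(- \frac{156857}{207890} + \frac{144534}{8143 \frac{1}{N{\left(-349,-413 \right)}}}\right) + 59092} = \frac{3751 + 360185}{\left(- \frac{156857}{207890} + \frac{144534}{8143 \frac{1}{\sqrt{262}}}\right) + 59092} = \frac{363936}{\left(\left(-156857\right) \frac{1}{207890} + \frac{144534}{8143 \frac{\sqrt{262}}{262}}\right) + 59092} = \frac{363936}{\left(- \frac{156857}{207890} + \frac{144534}{\frac{8143}{262} \sqrt{262}}\right) + 59092} = \frac{363936}{\left(- \frac{156857}{207890} + 144534 \frac{\sqrt{262}}{8143}\right) + 59092} = \frac{363936}{\left(- \frac{156857}{207890} + \frac{8502 \sqrt{262}}{479}\right) + 59092} = \frac{363936}{\frac{12284479023}{207890} + \frac{8502 \sqrt{262}}{479}}$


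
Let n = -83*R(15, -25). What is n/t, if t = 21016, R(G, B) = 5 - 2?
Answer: -249/21016 ≈ -0.011848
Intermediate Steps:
R(G, B) = 3
n = -249 (n = -83*3 = -249)
n/t = -249/21016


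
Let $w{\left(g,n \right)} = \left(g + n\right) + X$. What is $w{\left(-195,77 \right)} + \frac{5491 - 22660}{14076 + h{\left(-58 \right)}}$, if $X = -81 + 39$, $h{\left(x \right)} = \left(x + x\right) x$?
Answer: $- \frac{3345809}{20804} \approx -160.83$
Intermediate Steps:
$h{\left(x \right)} = 2 x^{2}$ ($h{\left(x \right)} = 2 x x = 2 x^{2}$)
$X = -42$
$w{\left(g,n \right)} = -42 + g + n$ ($w{\left(g,n \right)} = \left(g + n\right) - 42 = -42 + g + n$)
$w{\left(-195,77 \right)} + \frac{5491 - 22660}{14076 + h{\left(-58 \right)}} = \left(-42 - 195 + 77\right) + \frac{5491 - 22660}{14076 + 2 \left(-58\right)^{2}} = -160 - \frac{17169}{14076 + 2 \cdot 3364} = -160 - \frac{17169}{14076 + 6728} = -160 - \frac{17169}{20804} = - \frac{3345809}{20804}$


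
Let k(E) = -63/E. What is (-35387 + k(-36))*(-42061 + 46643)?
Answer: -324270431/2 ≈ -1.6214e+8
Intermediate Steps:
(-35387 + k(-36))*(-42061 + 46643) = (-35387 - 63/(-36))*(-42061 + 46643) = (-35387 - 63*(-1/36))*4582 = (-35387 + 7/4)*4582 = -141541/4*4582 = -324270431/2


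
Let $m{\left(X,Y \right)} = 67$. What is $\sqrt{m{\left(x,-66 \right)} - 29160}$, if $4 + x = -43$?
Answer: $i \sqrt{29093} \approx 170.57 i$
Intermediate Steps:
$x = -47$ ($x = -4 - 43 = -47$)
$\sqrt{m{\left(x,-66 \right)} - 29160} = \sqrt{67 - 29160} = \sqrt{-29093} = i \sqrt{29093}$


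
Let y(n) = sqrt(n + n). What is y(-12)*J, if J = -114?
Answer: -228*I*sqrt(6) ≈ -558.48*I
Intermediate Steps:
y(n) = sqrt(2)*sqrt(n) (y(n) = sqrt(2*n) = sqrt(2)*sqrt(n))
y(-12)*J = (sqrt(2)*sqrt(-12))*(-114) = (sqrt(2)*(2*I*sqrt(3)))*(-114) = (2*I*sqrt(6))*(-114) = -228*I*sqrt(6)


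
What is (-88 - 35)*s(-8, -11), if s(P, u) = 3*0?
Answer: 0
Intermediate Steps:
s(P, u) = 0
(-88 - 35)*s(-8, -11) = (-88 - 35)*0 = -123*0 = 0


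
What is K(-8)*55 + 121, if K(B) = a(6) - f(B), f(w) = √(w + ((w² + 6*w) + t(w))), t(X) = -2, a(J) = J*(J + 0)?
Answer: 2101 - 55*√6 ≈ 1966.3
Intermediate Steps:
a(J) = J² (a(J) = J*J = J²)
f(w) = √(-2 + w² + 7*w) (f(w) = √(w + ((w² + 6*w) - 2)) = √(w + (-2 + w² + 6*w)) = √(-2 + w² + 7*w))
K(B) = 36 - √(-2 + B² + 7*B) (K(B) = 6² - √(-2 + B² + 7*B) = 36 - √(-2 + B² + 7*B))
K(-8)*55 + 121 = (36 - √(-2 + (-8)² + 7*(-8)))*55 + 121 = (36 - √(-2 + 64 - 56))*55 + 121 = (36 - √6)*55 + 121 = (1980 - 55*√6) + 121 = 2101 - 55*√6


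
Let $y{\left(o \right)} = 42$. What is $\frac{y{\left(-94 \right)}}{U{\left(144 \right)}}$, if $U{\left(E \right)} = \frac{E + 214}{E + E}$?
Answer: $\frac{6048}{179} \approx 33.788$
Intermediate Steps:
$U{\left(E \right)} = \frac{214 + E}{2 E}$
$\frac{y{\left(-94 \right)}}{U{\left(144 \right)}} = \frac{42}{\frac{1}{2} \cdot \frac{1}{144} \left(214 + 144\right)} = \frac{42}{\frac{1}{2} \cdot \frac{1}{144} \cdot 358} = \frac{42}{\frac{179}{144}} = 42 \cdot \frac{144}{179} = \frac{6048}{179}$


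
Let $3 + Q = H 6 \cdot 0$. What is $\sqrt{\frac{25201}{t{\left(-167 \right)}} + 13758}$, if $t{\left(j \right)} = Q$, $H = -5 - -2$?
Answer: $\frac{\sqrt{48219}}{3} \approx 73.196$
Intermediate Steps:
$H = -3$ ($H = -5 + 2 = -3$)
$Q = -3$ ($Q = -3 + \left(-3\right) 6 \cdot 0 = -3 - 0 = -3 + 0 = -3$)
$t{\left(j \right)} = -3$
$\sqrt{\frac{25201}{t{\left(-167 \right)}} + 13758} = \sqrt{\frac{25201}{-3} + 13758} = \sqrt{25201 \left(- \frac{1}{3}\right) + 13758} = \sqrt{- \frac{25201}{3} + 13758} = \sqrt{\frac{16073}{3}} = \frac{\sqrt{48219}}{3}$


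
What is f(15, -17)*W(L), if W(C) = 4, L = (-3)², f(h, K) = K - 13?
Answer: -120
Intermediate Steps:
f(h, K) = -13 + K
L = 9
f(15, -17)*W(L) = (-13 - 17)*4 = -30*4 = -120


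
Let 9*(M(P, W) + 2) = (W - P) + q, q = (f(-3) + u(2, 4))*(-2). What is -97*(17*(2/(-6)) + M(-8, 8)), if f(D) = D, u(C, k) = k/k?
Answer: 4753/9 ≈ 528.11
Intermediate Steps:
u(C, k) = 1
q = 4 (q = (-3 + 1)*(-2) = -2*(-2) = 4)
M(P, W) = -14/9 - P/9 + W/9 (M(P, W) = -2 + ((W - P) + 4)/9 = -2 + (4 + W - P)/9 = -2 + (4/9 - P/9 + W/9) = -14/9 - P/9 + W/9)
-97*(17*(2/(-6)) + M(-8, 8)) = -97*(17*(2/(-6)) + (-14/9 - ⅑*(-8) + (⅑)*8)) = -97*(17*(2*(-⅙)) + (-14/9 + 8/9 + 8/9)) = -97*(17*(-⅓) + 2/9) = -97*(-17/3 + 2/9) = -97*(-49/9) = 4753/9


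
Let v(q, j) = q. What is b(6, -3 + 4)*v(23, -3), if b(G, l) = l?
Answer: 23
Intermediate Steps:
b(6, -3 + 4)*v(23, -3) = (-3 + 4)*23 = 1*23 = 23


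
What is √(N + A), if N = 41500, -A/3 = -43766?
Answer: √172798 ≈ 415.69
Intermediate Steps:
A = 131298 (A = -3*(-43766) = 131298)
√(N + A) = √(41500 + 131298) = √172798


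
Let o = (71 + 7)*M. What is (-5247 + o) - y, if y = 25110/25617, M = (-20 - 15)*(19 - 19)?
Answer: -44812503/8539 ≈ -5248.0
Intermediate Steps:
M = 0 (M = -35*0 = 0)
y = 8370/8539 (y = 25110*(1/25617) = 8370/8539 ≈ 0.98021)
o = 0 (o = (71 + 7)*0 = 78*0 = 0)
(-5247 + o) - y = (-5247 + 0) - 1*8370/8539 = -5247 - 8370/8539 = -44812503/8539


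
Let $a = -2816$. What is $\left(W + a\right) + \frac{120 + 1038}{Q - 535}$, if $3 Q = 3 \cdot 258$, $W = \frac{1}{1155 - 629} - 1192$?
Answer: $- \frac{584582447}{145702} \approx -4012.2$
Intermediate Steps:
$W = - \frac{626991}{526}$ ($W = \frac{1}{526} - 1192 = - \frac{626991}{526} \approx -1192.0$)
$Q = 258$ ($Q = \frac{3 \cdot 258}{3} = \frac{1}{3} \cdot 774 = 258$)
$\left(W + a\right) + \frac{120 + 1038}{Q - 535} = \left(- \frac{626991}{526} - 2816\right) + \frac{120 + 1038}{258 - 535} = - \frac{2108207}{526} + \frac{1158}{-277} = - \frac{2108207}{526} + 1158 \left(- \frac{1}{277}\right) = - \frac{2108207}{526} - \frac{1158}{277} = - \frac{584582447}{145702}$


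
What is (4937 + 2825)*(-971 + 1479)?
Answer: 3943096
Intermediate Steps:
(4937 + 2825)*(-971 + 1479) = 7762*508 = 3943096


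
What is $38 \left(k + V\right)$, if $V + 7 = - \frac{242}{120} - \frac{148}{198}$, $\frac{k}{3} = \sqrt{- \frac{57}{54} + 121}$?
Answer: $- \frac{367327}{990} + 19 \sqrt{4318} \approx 877.48$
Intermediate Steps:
$k = \frac{\sqrt{4318}}{2}$ ($k = 3 \sqrt{- \frac{57}{54} + 121} = 3 \sqrt{\left(-57\right) \frac{1}{54} + 121} = 3 \sqrt{- \frac{19}{18} + 121} = 3 \sqrt{\frac{2159}{18}} = 3 \frac{\sqrt{4318}}{6} = \frac{\sqrt{4318}}{2} \approx 32.856$)
$V = - \frac{19333}{1980}$ ($V = -7 - \left(\frac{74}{99} + \frac{121}{60}\right) = -7 - \frac{5473}{1980} = - \frac{19333}{1980} \approx -9.7641$)
$38 \left(k + V\right) = 38 \left(\frac{\sqrt{4318}}{2} - \frac{19333}{1980}\right) = 38 \left(- \frac{19333}{1980} + \frac{\sqrt{4318}}{2}\right) = - \frac{367327}{990} + 19 \sqrt{4318}$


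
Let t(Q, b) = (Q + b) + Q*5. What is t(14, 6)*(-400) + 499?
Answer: -35501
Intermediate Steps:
t(Q, b) = b + 6*Q (t(Q, b) = (Q + b) + 5*Q = b + 6*Q)
t(14, 6)*(-400) + 499 = (6 + 6*14)*(-400) + 499 = (6 + 84)*(-400) + 499 = 90*(-400) + 499 = -36000 + 499 = -35501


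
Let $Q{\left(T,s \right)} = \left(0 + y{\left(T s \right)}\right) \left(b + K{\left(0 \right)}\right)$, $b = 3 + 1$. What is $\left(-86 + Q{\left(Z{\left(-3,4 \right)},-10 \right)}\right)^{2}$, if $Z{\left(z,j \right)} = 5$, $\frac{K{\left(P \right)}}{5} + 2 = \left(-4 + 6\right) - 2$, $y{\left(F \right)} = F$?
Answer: $45796$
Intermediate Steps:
$K{\left(P \right)} = -10$ ($K{\left(P \right)} = -10 + 5 \left(\left(-4 + 6\right) - 2\right) = -10 + 5 \left(2 - 2\right) = -10 + 5 \cdot 0 = -10 + 0 = -10$)
$b = 4$
$Q{\left(T,s \right)} = - 6 T s$ ($Q{\left(T,s \right)} = \left(0 + T s\right) \left(4 - 10\right) = T s \left(-6\right) = - 6 T s$)
$\left(-86 + Q{\left(Z{\left(-3,4 \right)},-10 \right)}\right)^{2} = \left(-86 - 30 \left(-10\right)\right)^{2} = \left(-86 + 300\right)^{2} = 214^{2} = 45796$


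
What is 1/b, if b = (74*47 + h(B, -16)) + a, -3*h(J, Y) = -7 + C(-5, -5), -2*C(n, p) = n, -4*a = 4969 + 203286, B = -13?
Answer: -4/194337 ≈ -2.0583e-5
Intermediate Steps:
a = -208255/4 (a = -(4969 + 203286)/4 = -¼*208255 = -208255/4 ≈ -52064.)
C(n, p) = -n/2
h(J, Y) = 3/2 (h(J, Y) = -(-7 - ½*(-5))/3 = -(-7 + 5/2)/3 = -⅓*(-9/2) = 3/2)
b = -194337/4 (b = (74*47 + 3/2) - 208255/4 = (3478 + 3/2) - 208255/4 = 6959/2 - 208255/4 = -194337/4 ≈ -48584.)
1/b = 1/(-194337/4) = -4/194337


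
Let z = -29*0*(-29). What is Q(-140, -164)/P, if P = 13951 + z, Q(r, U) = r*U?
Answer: 3280/1993 ≈ 1.6458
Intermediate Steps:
Q(r, U) = U*r
z = 0 (z = 0*(-29) = 0)
P = 13951 (P = 13951 + 0 = 13951)
Q(-140, -164)/P = -164*(-140)/13951 = 22960*(1/13951) = 3280/1993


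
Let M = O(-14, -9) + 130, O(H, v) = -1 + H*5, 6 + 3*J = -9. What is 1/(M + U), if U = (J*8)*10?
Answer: -1/341 ≈ -0.0029326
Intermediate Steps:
J = -5 (J = -2 + (⅓)*(-9) = -2 - 3 = -5)
O(H, v) = -1 + 5*H
U = -400 (U = -5*8*10 = -40*10 = -400)
M = 59 (M = (-1 + 5*(-14)) + 130 = (-1 - 70) + 130 = -71 + 130 = 59)
1/(M + U) = 1/(59 - 400) = 1/(-341) = -1/341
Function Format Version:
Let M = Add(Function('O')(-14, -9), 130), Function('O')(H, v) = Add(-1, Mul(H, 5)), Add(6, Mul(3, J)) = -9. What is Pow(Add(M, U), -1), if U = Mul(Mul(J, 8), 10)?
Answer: Rational(-1, 341) ≈ -0.0029326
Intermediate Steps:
J = -5 (J = Add(-2, Mul(Rational(1, 3), -9)) = Add(-2, -3) = -5)
Function('O')(H, v) = Add(-1, Mul(5, H))
U = -400 (U = Mul(Mul(-5, 8), 10) = Mul(-40, 10) = -400)
M = 59 (M = Add(Add(-1, Mul(5, -14)), 130) = Add(Add(-1, -70), 130) = Add(-71, 130) = 59)
Pow(Add(M, U), -1) = Pow(Add(59, -400), -1) = Pow(-341, -1) = Rational(-1, 341)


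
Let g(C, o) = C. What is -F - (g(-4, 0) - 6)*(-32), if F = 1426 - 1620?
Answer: -126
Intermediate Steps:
F = -194
-F - (g(-4, 0) - 6)*(-32) = -1*(-194) - (-4 - 6)*(-32) = 194 - (-10)*(-32) = 194 - 1*320 = 194 - 320 = -126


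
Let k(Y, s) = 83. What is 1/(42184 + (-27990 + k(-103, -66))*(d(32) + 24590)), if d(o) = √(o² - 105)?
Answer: -686190946/470857298654578485 + 27907*√919/470857298654578485 ≈ -1.4555e-9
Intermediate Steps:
d(o) = √(-105 + o²)
1/(42184 + (-27990 + k(-103, -66))*(d(32) + 24590)) = 1/(42184 + (-27990 + 83)*(√(-105 + 32²) + 24590)) = 1/(42184 - 27907*(√(-105 + 1024) + 24590)) = 1/(42184 - 27907*(√919 + 24590)) = 1/(42184 - 27907*(24590 + √919)) = 1/(42184 + (-686233130 - 27907*√919)) = 1/(-686190946 - 27907*√919)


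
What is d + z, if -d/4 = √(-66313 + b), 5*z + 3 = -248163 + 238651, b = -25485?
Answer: -1903 - 4*I*√91798 ≈ -1903.0 - 1211.9*I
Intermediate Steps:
z = -1903 (z = -⅗ + (-248163 + 238651)/5 = -⅗ + (⅕)*(-9512) = -⅗ - 9512/5 = -1903)
d = -4*I*√91798 (d = -4*√(-66313 - 25485) = -4*I*√91798 ≈ -1211.9*I)
d + z = -4*I*√91798 - 1903 = -1903 - 4*I*√91798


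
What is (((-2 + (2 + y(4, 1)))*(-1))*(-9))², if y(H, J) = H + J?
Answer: 2025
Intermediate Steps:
(((-2 + (2 + y(4, 1)))*(-1))*(-9))² = (((-2 + (2 + (4 + 1)))*(-1))*(-9))² = (((-2 + (2 + 5))*(-1))*(-9))² = (((-2 + 7)*(-1))*(-9))² = ((5*(-1))*(-9))² = (-5*(-9))² = 45² = 2025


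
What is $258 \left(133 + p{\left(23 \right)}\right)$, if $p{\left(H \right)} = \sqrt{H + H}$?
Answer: $34314 + 258 \sqrt{46} \approx 36064.0$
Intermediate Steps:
$p{\left(H \right)} = \sqrt{2} \sqrt{H}$ ($p{\left(H \right)} = \sqrt{2 H} = \sqrt{2} \sqrt{H}$)
$258 \left(133 + p{\left(23 \right)}\right) = 258 \left(133 + \sqrt{2} \sqrt{23}\right) = 258 \left(133 + \sqrt{46}\right) = 34314 + 258 \sqrt{46}$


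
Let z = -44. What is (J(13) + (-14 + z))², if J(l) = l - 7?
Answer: 2704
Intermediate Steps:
J(l) = -7 + l
(J(13) + (-14 + z))² = ((-7 + 13) + (-14 - 44))² = (6 - 58)² = (-52)² = 2704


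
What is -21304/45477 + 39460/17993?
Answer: 1411199548/818267661 ≈ 1.7246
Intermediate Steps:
-21304/45477 + 39460/17993 = 1411199548/818267661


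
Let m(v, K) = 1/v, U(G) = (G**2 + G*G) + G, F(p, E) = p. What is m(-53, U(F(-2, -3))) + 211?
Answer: 11182/53 ≈ 210.98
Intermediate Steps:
U(G) = G + 2*G**2 (U(G) = (G**2 + G**2) + G = 2*G**2 + G = G + 2*G**2)
m(-53, U(F(-2, -3))) + 211 = 1/(-53) + 211 = -1/53 + 211 = 11182/53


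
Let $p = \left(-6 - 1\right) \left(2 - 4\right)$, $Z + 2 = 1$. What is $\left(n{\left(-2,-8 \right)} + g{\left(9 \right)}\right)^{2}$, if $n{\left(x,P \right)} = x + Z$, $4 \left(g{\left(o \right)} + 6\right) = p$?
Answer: $\frac{121}{4} \approx 30.25$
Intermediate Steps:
$Z = -1$ ($Z = -2 + 1 = -1$)
$p = 14$ ($p = \left(-7\right) \left(-2\right) = 14$)
$g{\left(o \right)} = - \frac{5}{2}$ ($g{\left(o \right)} = -6 + \frac{1}{4} \cdot 14 = -6 + \frac{7}{2} = - \frac{5}{2}$)
$n{\left(x,P \right)} = -1 + x$ ($n{\left(x,P \right)} = x - 1 = -1 + x$)
$\left(n{\left(-2,-8 \right)} + g{\left(9 \right)}\right)^{2} = \left(\left(-1 - 2\right) - \frac{5}{2}\right)^{2} = \left(-3 - \frac{5}{2}\right)^{2} = \left(- \frac{11}{2}\right)^{2} = \frac{121}{4}$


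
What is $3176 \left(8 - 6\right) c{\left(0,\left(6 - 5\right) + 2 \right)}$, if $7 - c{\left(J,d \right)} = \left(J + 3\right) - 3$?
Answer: $44464$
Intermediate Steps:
$c{\left(J,d \right)} = 7 - J$ ($c{\left(J,d \right)} = 7 - \left(\left(J + 3\right) - 3\right) = 7 - \left(\left(3 + J\right) - 3\right) = 7 - J$)
$3176 \left(8 - 6\right) c{\left(0,\left(6 - 5\right) + 2 \right)} = 3176 \left(8 - 6\right) \left(7 - 0\right) = 3176 \cdot 2 \left(7 + 0\right) = 3176 \cdot 2 \cdot 7 = 3176 \cdot 14 = 44464$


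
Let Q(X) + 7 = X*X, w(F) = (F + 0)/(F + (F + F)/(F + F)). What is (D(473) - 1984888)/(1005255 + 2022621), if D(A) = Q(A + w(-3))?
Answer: -7038979/12111504 ≈ -0.58118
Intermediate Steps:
w(F) = F/(1 + F) (w(F) = F/(F + (2*F)/((2*F))) = F/(F + (2*F)*(1/(2*F))) = F/(F + 1) = F/(1 + F))
Q(X) = -7 + X² (Q(X) = -7 + X*X = -7 + X²)
D(A) = -7 + (3/2 + A)² (D(A) = -7 + (A - 3/(1 - 3))² = -7 + (A - 3/(-2))² = -7 + (A - 3*(-½))² = -7 + (A + 3/2)² = -7 + (3/2 + A)²)
(D(473) - 1984888)/(1005255 + 2022621) = ((-7 + (3 + 2*473)²/4) - 1984888)/(1005255 + 2022621) = ((-7 + (3 + 946)²/4) - 1984888)/3027876 = ((-7 + (¼)*949²) - 1984888)*(1/3027876) = ((-7 + (¼)*900601) - 1984888)*(1/3027876) = ((-7 + 900601/4) - 1984888)*(1/3027876) = (900573/4 - 1984888)*(1/3027876) = -7038979/4*1/3027876 = -7038979/12111504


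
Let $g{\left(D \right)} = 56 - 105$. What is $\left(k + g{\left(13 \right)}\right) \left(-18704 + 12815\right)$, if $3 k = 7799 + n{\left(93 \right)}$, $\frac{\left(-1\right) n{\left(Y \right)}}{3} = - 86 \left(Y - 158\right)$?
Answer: $17898634$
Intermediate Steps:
$n{\left(Y \right)} = -40764 + 258 Y$ ($n{\left(Y \right)} = - 3 \left(- 86 \left(Y - 158\right)\right) = - 3 \left(- 86 \left(-158 + Y\right)\right) = - 3 \left(13588 - 86 Y\right) = -40764 + 258 Y$)
$g{\left(D \right)} = -49$
$k = - \frac{8971}{3}$ ($k = \frac{7799 + \left(-40764 + 258 \cdot 93\right)}{3} = \frac{7799 + \left(-40764 + 23994\right)}{3} = \frac{7799 - 16770}{3} = \frac{1}{3} \left(-8971\right) = - \frac{8971}{3} \approx -2990.3$)
$\left(k + g{\left(13 \right)}\right) \left(-18704 + 12815\right) = \left(- \frac{8971}{3} - 49\right) \left(-18704 + 12815\right) = \left(- \frac{9118}{3}\right) \left(-5889\right) = 17898634$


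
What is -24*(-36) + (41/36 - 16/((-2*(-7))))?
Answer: 217727/252 ≈ 864.00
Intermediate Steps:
-24*(-36) + (41/36 - 16/((-2*(-7)))) = 864 + (41*(1/36) - 16/14) = 864 + (41/36 - 16*1/14) = 864 + (41/36 - 8/7) = 864 - 1/252 = 217727/252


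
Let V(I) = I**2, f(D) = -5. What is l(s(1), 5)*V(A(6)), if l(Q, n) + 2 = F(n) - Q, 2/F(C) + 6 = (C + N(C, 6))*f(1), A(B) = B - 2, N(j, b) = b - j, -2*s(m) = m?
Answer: -224/9 ≈ -24.889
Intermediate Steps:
s(m) = -m/2
A(B) = -2 + B
F(C) = -1/18 (F(C) = 2/(-6 + (C + (6 - C))*(-5)) = 2/(-6 + 6*(-5)) = 2/(-6 - 30) = 2/(-36) = 2*(-1/36) = -1/18)
l(Q, n) = -37/18 - Q (l(Q, n) = -2 + (-1/18 - Q) = -37/18 - Q)
l(s(1), 5)*V(A(6)) = (-37/18 - (-1)/2)*(-2 + 6)**2 = (-37/18 - 1*(-1/2))*4**2 = (-37/18 + 1/2)*16 = -14/9*16 = -224/9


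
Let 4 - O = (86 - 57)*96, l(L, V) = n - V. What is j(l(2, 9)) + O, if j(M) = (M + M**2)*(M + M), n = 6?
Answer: -2816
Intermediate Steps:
l(L, V) = 6 - V
O = -2780 (O = 4 - (86 - 57)*96 = 4 - 29*96 = 4 - 1*2784 = 4 - 2784 = -2780)
j(M) = 2*M*(M + M**2) (j(M) = (M + M**2)*(2*M) = 2*M*(M + M**2))
j(l(2, 9)) + O = 2*(6 - 1*9)**2*(1 + (6 - 1*9)) - 2780 = 2*(6 - 9)**2*(1 + (6 - 9)) - 2780 = 2*(-3)**2*(1 - 3) - 2780 = 2*9*(-2) - 2780 = -36 - 2780 = -2816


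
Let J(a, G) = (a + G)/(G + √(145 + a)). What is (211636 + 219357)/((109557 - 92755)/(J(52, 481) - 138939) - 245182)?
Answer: -117885564576878675003030148/67062418067564775418531909 - 1929871578869*√197/134124836135129550837063818 ≈ -1.7578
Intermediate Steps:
J(a, G) = (G + a)/(G + √(145 + a))
(211636 + 219357)/((109557 - 92755)/(J(52, 481) - 138939) - 245182) = (211636 + 219357)/((109557 - 92755)/((481 + 52)/(481 + √(145 + 52)) - 138939) - 245182) = 430993/(16802/(533/(481 + √197) - 138939) - 245182) = 430993/(16802/(-138939 + 533/(481 + √197)) - 245182) = 430993/(-245182 + 16802/(-138939 + 533/(481 + √197)))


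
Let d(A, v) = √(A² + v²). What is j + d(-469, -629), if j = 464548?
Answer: 464548 + √615602 ≈ 4.6533e+5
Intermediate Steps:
j + d(-469, -629) = 464548 + √((-469)² + (-629)²) = 464548 + √(219961 + 395641) = 464548 + √615602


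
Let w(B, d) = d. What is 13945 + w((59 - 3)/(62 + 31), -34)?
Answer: 13911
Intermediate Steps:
13945 + w((59 - 3)/(62 + 31), -34) = 13945 - 34 = 13911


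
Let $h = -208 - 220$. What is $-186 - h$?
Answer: $242$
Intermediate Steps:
$h = -428$
$-186 - h = -186 - -428 = -186 + 428 = 242$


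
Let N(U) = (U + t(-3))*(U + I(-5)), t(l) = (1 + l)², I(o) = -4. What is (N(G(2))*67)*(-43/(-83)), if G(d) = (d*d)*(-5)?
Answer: 1106304/83 ≈ 13329.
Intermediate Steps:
G(d) = -5*d² (G(d) = d²*(-5) = -5*d²)
N(U) = (-4 + U)*(4 + U) (N(U) = (U + (1 - 3)²)*(U - 4) = (U + (-2)²)*(-4 + U) = (U + 4)*(-4 + U) = (4 + U)*(-4 + U) = (-4 + U)*(4 + U))
(N(G(2))*67)*(-43/(-83)) = ((-16 + (-5*2²)²)*67)*(-43/(-83)) = ((-16 + (-5*4)²)*67)*(-43*(-1/83)) = ((-16 + (-20)²)*67)*(43/83) = ((-16 + 400)*67)*(43/83) = (384*67)*(43/83) = 25728*(43/83) = 1106304/83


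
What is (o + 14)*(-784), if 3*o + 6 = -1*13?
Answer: -18032/3 ≈ -6010.7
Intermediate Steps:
o = -19/3 (o = -2 + (-1*13)/3 = -2 + (1/3)*(-13) = -2 - 13/3 = -19/3 ≈ -6.3333)
(o + 14)*(-784) = (-19/3 + 14)*(-784) = (23/3)*(-784) = -18032/3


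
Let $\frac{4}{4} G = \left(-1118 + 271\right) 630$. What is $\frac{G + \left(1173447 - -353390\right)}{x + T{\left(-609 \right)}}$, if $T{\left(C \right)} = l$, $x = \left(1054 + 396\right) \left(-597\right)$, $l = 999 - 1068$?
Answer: $- \frac{993227}{865719} \approx -1.1473$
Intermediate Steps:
$l = -69$
$G = -533610$ ($G = \left(-1118 + 271\right) 630 = \left(-847\right) 630 = -533610$)
$x = -865650$ ($x = 1450 \left(-597\right) = -865650$)
$T{\left(C \right)} = -69$
$\frac{G + \left(1173447 - -353390\right)}{x + T{\left(-609 \right)}} = \frac{-533610 + \left(1173447 - -353390\right)}{-865650 - 69} = \frac{-533610 + \left(1173447 + 353390\right)}{-865719} = \left(-533610 + 1526837\right) \left(- \frac{1}{865719}\right) = 993227 \left(- \frac{1}{865719}\right) = - \frac{993227}{865719}$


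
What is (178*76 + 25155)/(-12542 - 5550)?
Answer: -38683/18092 ≈ -2.1381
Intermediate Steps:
(178*76 + 25155)/(-12542 - 5550) = (13528 + 25155)/(-18092) = 38683*(-1/18092) = -38683/18092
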